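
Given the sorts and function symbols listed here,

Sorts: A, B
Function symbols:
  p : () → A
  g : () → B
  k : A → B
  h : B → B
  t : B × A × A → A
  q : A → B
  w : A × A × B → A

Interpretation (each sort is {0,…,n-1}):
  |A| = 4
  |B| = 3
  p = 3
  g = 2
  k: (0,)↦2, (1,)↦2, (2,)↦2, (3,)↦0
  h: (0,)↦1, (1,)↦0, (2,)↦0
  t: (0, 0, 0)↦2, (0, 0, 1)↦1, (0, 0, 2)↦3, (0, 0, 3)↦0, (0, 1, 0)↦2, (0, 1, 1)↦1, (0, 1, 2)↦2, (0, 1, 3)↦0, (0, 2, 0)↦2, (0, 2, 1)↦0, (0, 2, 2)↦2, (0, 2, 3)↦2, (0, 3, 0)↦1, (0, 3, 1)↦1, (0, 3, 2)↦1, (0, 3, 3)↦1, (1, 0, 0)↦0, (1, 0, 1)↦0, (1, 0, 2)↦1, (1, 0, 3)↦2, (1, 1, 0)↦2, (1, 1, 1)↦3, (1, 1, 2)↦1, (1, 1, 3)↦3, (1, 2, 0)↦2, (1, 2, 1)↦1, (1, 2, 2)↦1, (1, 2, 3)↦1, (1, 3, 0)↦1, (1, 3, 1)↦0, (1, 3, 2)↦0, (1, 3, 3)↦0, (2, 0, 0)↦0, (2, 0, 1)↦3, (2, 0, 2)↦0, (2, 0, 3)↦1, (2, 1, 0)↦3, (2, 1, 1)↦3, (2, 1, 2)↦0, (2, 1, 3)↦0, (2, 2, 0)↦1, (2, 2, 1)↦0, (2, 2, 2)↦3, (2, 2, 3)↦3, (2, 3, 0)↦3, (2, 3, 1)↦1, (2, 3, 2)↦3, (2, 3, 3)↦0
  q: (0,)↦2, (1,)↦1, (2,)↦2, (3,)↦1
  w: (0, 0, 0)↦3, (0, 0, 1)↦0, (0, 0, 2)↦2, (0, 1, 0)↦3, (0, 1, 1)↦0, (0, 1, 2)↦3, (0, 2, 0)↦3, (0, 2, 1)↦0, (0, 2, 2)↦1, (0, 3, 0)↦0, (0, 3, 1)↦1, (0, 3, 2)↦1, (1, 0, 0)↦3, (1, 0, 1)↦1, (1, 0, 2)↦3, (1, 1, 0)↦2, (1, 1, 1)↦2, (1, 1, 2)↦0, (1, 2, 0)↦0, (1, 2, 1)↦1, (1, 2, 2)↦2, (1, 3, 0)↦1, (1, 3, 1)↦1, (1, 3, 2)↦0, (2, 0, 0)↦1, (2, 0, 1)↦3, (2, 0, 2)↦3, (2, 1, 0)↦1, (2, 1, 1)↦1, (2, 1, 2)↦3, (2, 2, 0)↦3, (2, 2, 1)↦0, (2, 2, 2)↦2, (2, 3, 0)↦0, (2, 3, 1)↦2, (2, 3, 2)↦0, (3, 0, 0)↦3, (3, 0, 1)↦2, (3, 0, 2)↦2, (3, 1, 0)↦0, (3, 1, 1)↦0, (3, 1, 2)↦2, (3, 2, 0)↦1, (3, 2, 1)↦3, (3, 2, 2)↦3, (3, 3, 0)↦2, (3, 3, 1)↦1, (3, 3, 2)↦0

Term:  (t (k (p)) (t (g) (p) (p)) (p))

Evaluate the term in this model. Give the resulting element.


value = 0

  p = 3
  (k (p)) = k(3,) = 0
  g = 2
  p = 3
  p = 3
  (t (g) (p) (p)) = t(2, 3, 3) = 0
  p = 3
  (t (k (p)) (t (g) (p) (p)) (p)) = t(0, 0, 3) = 0


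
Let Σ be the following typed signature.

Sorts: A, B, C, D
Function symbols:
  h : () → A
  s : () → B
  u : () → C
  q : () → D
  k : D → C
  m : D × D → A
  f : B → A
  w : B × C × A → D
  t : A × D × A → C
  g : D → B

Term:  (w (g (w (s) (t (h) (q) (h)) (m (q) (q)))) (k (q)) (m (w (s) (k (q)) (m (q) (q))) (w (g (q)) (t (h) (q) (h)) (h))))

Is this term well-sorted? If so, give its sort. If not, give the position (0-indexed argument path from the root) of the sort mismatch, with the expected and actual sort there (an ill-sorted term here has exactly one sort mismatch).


      (s) : B
        (h) : A
        (q) : D
        (h) : A
      (t (h) (q) (h)) : C
        (q) : D
        (q) : D
      (m (q) (q)) : A
    (w (s) (t (h) (q) (h)) (m (q) (q))) : D
  (g (w (s) (t (h) (q) (h)) (m (q) (q)))) : B
    (q) : D
  (k (q)) : C
      (s) : B
        (q) : D
      (k (q)) : C
        (q) : D
        (q) : D
      (m (q) (q)) : A
    (w (s) (k (q)) (m (q) (q))) : D
        (q) : D
      (g (q)) : B
        (h) : A
        (q) : D
        (h) : A
      (t (h) (q) (h)) : C
      (h) : A
    (w (g (q)) (t (h) (q) (h)) (h)) : D
  (m (w (s) (k (q)) (m (q) (q))) (w (g (q)) (t (h) (q) (h)) (h))) : A
(w (g (w (s) (t (h) (q) (h)) (m (q) (q)))) (k (q)) (m (w (s) (k (q)) (m (q) (q))) (w (g (q)) (t (h) (q) (h)) (h)))) : D

well-sorted; sort = D


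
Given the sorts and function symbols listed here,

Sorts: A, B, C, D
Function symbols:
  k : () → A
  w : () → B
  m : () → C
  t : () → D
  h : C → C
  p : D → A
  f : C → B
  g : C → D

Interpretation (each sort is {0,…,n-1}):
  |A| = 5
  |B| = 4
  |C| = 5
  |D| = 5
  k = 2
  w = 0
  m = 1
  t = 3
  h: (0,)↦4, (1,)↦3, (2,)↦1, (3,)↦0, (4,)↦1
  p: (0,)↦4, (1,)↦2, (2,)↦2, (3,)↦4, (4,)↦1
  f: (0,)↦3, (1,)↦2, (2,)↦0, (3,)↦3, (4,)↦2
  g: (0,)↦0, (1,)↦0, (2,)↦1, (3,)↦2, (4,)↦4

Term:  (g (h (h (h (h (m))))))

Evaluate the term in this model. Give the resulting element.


  m = 1
  (h (m)) = h(1,) = 3
  (h (h (m))) = h(3,) = 0
  (h (h (h (m)))) = h(0,) = 4
  (h (h (h (h (m))))) = h(4,) = 1
  (g (h (h (h (h (m)))))) = g(1,) = 0

value = 0


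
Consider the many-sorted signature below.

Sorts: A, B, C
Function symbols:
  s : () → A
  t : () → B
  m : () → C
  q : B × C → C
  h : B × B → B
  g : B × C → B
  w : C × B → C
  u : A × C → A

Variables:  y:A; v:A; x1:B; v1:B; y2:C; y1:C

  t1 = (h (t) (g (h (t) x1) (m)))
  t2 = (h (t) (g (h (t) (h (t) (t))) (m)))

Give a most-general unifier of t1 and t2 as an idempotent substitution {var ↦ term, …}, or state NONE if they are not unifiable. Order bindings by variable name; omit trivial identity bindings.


{x1 ↦ (h (t) (t))}


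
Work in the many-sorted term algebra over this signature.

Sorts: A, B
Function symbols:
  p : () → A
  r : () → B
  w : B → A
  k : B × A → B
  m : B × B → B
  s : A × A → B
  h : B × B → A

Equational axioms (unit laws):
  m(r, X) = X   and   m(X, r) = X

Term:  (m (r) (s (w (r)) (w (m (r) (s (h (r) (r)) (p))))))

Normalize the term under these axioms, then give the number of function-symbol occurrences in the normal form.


1. (m (r) (s (w (r)) (w (m (r) (s (h (r) (r)) (p))))))  →  (s (w (r)) (w (m (r) (s (h (r) (r)) (p)))))
2. (s (w (r)) (w (m (r) (s (h (r) (r)) (p)))))  →  (s (w (r)) (w (s (h (r) (r)) (p))))
normal form: (s (w (r)) (w (s (h (r) (r)) (p))))

size = 9


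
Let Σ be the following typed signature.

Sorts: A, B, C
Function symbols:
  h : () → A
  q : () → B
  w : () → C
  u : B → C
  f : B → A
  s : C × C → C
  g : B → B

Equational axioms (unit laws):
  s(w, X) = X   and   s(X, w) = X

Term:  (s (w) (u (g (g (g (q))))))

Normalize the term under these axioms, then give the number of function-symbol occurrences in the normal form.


1. (s (w) (u (g (g (g (q))))))  →  (u (g (g (g (q)))))
normal form: (u (g (g (g (q)))))

size = 5


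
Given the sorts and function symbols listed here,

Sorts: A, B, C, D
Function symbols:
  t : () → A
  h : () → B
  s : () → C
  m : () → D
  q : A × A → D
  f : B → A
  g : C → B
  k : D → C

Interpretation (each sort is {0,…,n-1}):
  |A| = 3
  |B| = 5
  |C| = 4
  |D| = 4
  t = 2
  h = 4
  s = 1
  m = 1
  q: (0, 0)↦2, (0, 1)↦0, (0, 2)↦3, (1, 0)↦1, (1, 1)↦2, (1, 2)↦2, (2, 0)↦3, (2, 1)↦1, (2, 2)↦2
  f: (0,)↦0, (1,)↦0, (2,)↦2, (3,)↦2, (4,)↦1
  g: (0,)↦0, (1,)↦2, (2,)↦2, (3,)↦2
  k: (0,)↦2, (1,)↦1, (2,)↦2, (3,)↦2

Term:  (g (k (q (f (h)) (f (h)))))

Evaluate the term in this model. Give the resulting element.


value = 2

  h = 4
  (f (h)) = f(4,) = 1
  h = 4
  (f (h)) = f(4,) = 1
  (q (f (h)) (f (h))) = q(1, 1) = 2
  (k (q (f (h)) (f (h)))) = k(2,) = 2
  (g (k (q (f (h)) (f (h))))) = g(2,) = 2


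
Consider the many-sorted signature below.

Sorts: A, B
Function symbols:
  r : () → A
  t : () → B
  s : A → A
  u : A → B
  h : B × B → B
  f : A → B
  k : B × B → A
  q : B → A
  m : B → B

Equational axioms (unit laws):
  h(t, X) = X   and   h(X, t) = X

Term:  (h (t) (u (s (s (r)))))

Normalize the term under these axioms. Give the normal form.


1. (h (t) (u (s (s (r)))))  →  (u (s (s (r))))

normal form = (u (s (s (r))))


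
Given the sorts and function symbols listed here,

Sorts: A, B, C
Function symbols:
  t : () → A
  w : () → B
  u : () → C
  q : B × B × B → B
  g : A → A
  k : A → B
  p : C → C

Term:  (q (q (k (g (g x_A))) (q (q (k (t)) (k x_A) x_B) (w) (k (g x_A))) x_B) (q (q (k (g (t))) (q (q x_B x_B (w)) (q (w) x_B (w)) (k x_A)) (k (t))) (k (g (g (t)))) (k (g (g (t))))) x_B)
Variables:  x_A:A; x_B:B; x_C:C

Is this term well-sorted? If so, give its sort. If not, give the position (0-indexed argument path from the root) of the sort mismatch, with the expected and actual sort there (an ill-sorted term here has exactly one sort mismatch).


well-sorted; sort = B

          x_A : A
        (g x_A) : A
      (g (g x_A)) : A
    (k (g (g x_A))) : B
          (t) : A
        (k (t)) : B
          x_A : A
        (k x_A) : B
        x_B : B
      (q (k (t)) (k x_A) x_B) : B
      (w) : B
          x_A : A
        (g x_A) : A
      (k (g x_A)) : B
    (q (q (k (t)) (k x_A) x_B) (w) (k (g x_A))) : B
    x_B : B
  (q (k (g (g x_A))) (q (q (k (t)) (k x_A) x_B) (w) (k (g x_A))) x_B) : B
          (t) : A
        (g (t)) : A
      (k (g (t))) : B
          x_B : B
          x_B : B
          (w) : B
        (q x_B x_B (w)) : B
          (w) : B
          x_B : B
          (w) : B
        (q (w) x_B (w)) : B
          x_A : A
        (k x_A) : B
      (q (q x_B x_B (w)) (q (w) x_B (w)) (k x_A)) : B
        (t) : A
      (k (t)) : B
    (q (k (g (t))) (q (q x_B x_B (w)) (q (w) x_B (w)) (k x_A)) (k (t))) : B
          (t) : A
        (g (t)) : A
      (g (g (t))) : A
    (k (g (g (t)))) : B
          (t) : A
        (g (t)) : A
      (g (g (t))) : A
    (k (g (g (t)))) : B
  (q (q (k (g (t))) (q (q x_B x_B (w)) (q (w) x_B (w)) (k x_A)) (k (t))) (k (g (g (t)))) (k (g (g (t))))) : B
  x_B : B
(q (q (k (g (g x_A))) (q (q (k (t)) (k x_A) x_B) (w) (k (g x_A))) x_B) (q (q (k (g (t))) (q (q x_B x_B (w)) (q (w) x_B (w)) (k x_A)) (k (t))) (k (g (g (t)))) (k (g (g (t))))) x_B) : B


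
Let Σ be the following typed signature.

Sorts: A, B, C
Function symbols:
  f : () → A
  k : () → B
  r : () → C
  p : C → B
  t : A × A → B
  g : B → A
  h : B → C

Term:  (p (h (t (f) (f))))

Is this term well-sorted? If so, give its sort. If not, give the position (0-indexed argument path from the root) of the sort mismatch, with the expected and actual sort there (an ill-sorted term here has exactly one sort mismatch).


well-sorted; sort = B

      (f) : A
      (f) : A
    (t (f) (f)) : B
  (h (t (f) (f))) : C
(p (h (t (f) (f)))) : B


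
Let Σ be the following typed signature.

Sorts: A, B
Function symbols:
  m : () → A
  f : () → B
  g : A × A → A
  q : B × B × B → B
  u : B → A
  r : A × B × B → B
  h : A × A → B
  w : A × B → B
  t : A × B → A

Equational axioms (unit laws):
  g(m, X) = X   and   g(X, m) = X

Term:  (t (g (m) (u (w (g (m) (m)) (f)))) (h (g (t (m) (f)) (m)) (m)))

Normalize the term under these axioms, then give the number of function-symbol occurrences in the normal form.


1. (t (g (m) (u (w (g (m) (m)) (f)))) (h (g (t (m) (f)) (m)) (m)))  →  (t (u (w (g (m) (m)) (f))) (h (g (t (m) (f)) (m)) (m)))
2. (t (u (w (g (m) (m)) (f))) (h (g (t (m) (f)) (m)) (m)))  →  (t (u (w (m) (f))) (h (g (t (m) (f)) (m)) (m)))
3. (t (u (w (m) (f))) (h (g (t (m) (f)) (m)) (m)))  →  (t (u (w (m) (f))) (h (t (m) (f)) (m)))
normal form: (t (u (w (m) (f))) (h (t (m) (f)) (m)))

size = 10


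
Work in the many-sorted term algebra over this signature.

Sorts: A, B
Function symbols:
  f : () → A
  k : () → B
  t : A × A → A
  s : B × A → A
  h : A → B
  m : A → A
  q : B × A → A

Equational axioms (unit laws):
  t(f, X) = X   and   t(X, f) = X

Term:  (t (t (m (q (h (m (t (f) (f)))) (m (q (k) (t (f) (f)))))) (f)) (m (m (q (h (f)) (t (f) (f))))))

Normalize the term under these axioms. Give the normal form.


1. (t (t (m (q (h (m (t (f) (f)))) (m (q (k) (t (f) (f)))))) (f)) (m (m (q (h (f)) (t (f) (f))))))  →  (t (m (q (h (m (t (f) (f)))) (m (q (k) (t (f) (f)))))) (m (m (q (h (f)) (t (f) (f))))))
2. (t (m (q (h (m (t (f) (f)))) (m (q (k) (t (f) (f)))))) (m (m (q (h (f)) (t (f) (f))))))  →  (t (m (q (h (m (f))) (m (q (k) (t (f) (f)))))) (m (m (q (h (f)) (t (f) (f))))))
3. (t (m (q (h (m (f))) (m (q (k) (t (f) (f)))))) (m (m (q (h (f)) (t (f) (f))))))  →  (t (m (q (h (m (f))) (m (q (k) (f))))) (m (m (q (h (f)) (t (f) (f))))))
4. (t (m (q (h (m (f))) (m (q (k) (f))))) (m (m (q (h (f)) (t (f) (f))))))  →  (t (m (q (h (m (f))) (m (q (k) (f))))) (m (m (q (h (f)) (f)))))

normal form = (t (m (q (h (m (f))) (m (q (k) (f))))) (m (m (q (h (f)) (f)))))


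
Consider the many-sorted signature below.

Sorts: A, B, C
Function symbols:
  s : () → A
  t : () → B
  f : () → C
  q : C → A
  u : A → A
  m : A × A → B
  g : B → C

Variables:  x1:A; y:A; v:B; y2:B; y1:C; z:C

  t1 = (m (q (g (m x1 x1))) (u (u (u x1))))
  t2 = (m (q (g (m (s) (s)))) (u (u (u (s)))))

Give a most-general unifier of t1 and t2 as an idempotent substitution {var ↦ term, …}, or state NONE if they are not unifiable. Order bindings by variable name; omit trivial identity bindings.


{x1 ↦ (s)}


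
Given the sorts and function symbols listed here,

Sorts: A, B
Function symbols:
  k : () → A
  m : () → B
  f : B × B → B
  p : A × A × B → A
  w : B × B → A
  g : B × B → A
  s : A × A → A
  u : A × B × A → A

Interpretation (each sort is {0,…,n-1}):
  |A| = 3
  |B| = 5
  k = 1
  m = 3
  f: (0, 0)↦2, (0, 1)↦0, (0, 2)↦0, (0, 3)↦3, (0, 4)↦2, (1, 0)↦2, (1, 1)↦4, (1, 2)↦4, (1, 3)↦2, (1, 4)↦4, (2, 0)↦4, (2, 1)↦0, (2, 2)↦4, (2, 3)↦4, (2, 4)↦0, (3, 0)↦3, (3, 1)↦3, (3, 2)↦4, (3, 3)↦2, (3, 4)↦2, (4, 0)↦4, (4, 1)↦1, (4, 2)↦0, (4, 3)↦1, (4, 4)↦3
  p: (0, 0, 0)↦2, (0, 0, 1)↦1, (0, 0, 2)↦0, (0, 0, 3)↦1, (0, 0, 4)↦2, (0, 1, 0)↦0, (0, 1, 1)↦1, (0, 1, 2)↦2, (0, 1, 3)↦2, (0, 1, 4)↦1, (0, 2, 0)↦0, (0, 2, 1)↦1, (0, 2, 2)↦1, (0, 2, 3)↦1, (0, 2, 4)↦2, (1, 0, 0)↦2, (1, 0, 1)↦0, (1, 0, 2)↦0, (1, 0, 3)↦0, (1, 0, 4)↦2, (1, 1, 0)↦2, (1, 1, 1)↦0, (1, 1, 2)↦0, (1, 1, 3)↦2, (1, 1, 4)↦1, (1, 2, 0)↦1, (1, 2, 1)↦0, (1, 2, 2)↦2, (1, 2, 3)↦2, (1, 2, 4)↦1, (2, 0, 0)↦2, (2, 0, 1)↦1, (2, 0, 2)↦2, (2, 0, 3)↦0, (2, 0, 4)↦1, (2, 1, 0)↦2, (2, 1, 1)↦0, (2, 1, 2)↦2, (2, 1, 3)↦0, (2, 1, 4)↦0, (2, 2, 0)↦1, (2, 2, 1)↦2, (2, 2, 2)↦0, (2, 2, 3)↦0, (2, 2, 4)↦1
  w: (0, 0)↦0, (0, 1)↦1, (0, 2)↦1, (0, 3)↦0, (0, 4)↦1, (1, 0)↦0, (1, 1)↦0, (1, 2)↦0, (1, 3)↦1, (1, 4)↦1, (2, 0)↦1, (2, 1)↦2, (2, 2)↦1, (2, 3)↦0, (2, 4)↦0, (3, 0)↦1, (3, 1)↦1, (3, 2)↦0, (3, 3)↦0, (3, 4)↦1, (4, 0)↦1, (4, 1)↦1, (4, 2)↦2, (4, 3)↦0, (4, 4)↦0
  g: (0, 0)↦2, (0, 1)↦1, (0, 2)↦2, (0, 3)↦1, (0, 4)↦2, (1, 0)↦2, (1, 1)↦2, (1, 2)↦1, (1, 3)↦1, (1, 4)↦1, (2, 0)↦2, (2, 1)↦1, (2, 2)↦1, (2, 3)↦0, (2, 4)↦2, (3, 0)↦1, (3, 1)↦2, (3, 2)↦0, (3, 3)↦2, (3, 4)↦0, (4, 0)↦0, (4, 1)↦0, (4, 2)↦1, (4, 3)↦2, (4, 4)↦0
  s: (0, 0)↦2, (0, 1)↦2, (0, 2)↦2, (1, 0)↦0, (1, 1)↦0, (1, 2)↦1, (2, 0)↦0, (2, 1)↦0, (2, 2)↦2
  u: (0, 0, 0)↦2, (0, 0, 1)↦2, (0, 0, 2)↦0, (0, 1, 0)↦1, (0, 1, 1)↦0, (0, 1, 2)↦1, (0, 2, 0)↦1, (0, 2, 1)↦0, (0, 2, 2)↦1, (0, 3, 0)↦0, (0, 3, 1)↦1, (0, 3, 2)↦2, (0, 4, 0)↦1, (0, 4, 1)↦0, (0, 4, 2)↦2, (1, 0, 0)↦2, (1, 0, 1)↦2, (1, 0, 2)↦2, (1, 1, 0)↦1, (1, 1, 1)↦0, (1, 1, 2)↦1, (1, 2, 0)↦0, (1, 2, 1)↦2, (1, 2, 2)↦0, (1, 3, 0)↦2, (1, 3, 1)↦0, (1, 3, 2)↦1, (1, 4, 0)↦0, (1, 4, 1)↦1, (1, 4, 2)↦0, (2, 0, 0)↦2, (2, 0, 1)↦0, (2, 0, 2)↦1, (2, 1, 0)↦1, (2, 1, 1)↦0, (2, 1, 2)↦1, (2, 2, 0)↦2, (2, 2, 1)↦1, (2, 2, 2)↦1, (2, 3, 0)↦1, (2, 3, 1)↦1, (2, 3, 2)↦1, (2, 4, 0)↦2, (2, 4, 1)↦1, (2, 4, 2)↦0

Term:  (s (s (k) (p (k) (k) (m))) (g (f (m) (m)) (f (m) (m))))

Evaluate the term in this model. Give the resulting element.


value = 0

  k = 1
  k = 1
  k = 1
  m = 3
  (p (k) (k) (m)) = p(1, 1, 3) = 2
  (s (k) (p (k) (k) (m))) = s(1, 2) = 1
  m = 3
  m = 3
  (f (m) (m)) = f(3, 3) = 2
  m = 3
  m = 3
  (f (m) (m)) = f(3, 3) = 2
  (g (f (m) (m)) (f (m) (m))) = g(2, 2) = 1
  (s (s (k) (p (k) (k) (m))) (g (f (m) (m)) (f (m) (m)))) = s(1, 1) = 0


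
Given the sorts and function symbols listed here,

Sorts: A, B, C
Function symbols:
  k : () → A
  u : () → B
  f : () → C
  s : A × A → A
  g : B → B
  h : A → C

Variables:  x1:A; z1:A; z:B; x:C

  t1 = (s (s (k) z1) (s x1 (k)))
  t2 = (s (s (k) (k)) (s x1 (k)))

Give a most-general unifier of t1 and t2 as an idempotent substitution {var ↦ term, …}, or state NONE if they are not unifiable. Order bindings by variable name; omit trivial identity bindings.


{z1 ↦ (k)}


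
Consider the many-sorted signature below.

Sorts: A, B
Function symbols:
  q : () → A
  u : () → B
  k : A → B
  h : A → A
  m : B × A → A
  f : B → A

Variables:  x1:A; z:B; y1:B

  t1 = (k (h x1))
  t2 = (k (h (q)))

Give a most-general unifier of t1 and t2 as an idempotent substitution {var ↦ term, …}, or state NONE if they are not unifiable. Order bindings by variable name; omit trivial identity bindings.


{x1 ↦ (q)}


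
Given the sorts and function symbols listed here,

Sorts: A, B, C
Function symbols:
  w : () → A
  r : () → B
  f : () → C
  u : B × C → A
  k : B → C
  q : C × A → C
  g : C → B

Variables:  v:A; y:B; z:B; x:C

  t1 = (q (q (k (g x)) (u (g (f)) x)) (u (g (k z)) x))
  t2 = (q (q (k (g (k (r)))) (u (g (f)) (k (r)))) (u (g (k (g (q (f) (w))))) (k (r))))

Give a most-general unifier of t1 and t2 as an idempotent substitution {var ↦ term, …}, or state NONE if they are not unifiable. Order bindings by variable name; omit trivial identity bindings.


{x ↦ (k (r)), z ↦ (g (q (f) (w)))}


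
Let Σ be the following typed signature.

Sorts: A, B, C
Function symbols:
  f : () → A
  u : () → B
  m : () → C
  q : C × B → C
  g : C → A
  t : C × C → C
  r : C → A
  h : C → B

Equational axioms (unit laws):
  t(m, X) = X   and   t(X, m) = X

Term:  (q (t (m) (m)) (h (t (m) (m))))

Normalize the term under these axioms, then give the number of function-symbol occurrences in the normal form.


1. (q (t (m) (m)) (h (t (m) (m))))  →  (q (m) (h (t (m) (m))))
2. (q (m) (h (t (m) (m))))  →  (q (m) (h (m)))
normal form: (q (m) (h (m)))

size = 4


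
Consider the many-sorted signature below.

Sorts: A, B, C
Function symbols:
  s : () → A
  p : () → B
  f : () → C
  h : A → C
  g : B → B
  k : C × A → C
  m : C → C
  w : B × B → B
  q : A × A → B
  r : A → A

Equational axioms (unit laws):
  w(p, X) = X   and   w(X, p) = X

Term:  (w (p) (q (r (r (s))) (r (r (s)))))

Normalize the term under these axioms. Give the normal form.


1. (w (p) (q (r (r (s))) (r (r (s)))))  →  (q (r (r (s))) (r (r (s))))

normal form = (q (r (r (s))) (r (r (s))))


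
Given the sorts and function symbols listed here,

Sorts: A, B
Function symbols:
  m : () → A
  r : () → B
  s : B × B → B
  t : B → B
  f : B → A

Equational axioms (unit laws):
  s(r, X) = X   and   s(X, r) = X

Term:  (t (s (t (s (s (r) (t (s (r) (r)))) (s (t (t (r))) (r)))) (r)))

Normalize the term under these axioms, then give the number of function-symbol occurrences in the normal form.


size = 8

1. (t (s (t (s (s (r) (t (s (r) (r)))) (s (t (t (r))) (r)))) (r)))  →  (t (t (s (s (r) (t (s (r) (r)))) (s (t (t (r))) (r)))))
2. (t (t (s (s (r) (t (s (r) (r)))) (s (t (t (r))) (r)))))  →  (t (t (s (t (s (r) (r))) (s (t (t (r))) (r)))))
3. (t (t (s (t (s (r) (r))) (s (t (t (r))) (r)))))  →  (t (t (s (t (r)) (s (t (t (r))) (r)))))
4. (t (t (s (t (r)) (s (t (t (r))) (r)))))  →  (t (t (s (t (r)) (t (t (r))))))
normal form: (t (t (s (t (r)) (t (t (r))))))


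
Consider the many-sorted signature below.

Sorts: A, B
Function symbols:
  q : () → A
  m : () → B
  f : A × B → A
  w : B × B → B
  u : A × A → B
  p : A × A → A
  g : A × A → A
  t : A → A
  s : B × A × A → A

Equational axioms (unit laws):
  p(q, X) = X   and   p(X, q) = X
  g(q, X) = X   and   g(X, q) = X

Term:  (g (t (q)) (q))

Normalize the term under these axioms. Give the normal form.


normal form = (t (q))

1. (g (t (q)) (q))  →  (t (q))


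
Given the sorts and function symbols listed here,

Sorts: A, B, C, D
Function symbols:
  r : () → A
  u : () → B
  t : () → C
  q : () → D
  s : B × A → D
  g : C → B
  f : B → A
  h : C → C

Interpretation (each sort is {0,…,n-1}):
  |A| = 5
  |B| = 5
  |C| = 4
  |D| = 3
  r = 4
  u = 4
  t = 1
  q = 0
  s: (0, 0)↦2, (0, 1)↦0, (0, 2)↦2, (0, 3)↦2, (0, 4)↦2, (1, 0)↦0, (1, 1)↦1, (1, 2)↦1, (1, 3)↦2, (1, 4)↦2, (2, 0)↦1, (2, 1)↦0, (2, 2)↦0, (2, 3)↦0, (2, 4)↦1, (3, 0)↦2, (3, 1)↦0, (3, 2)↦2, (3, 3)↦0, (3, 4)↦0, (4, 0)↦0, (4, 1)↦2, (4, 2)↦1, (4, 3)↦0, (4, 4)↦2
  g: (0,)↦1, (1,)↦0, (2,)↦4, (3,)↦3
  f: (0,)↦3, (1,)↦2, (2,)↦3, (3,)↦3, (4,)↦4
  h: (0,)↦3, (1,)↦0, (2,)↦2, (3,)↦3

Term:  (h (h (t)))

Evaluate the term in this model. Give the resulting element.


value = 3

  t = 1
  (h (t)) = h(1,) = 0
  (h (h (t))) = h(0,) = 3


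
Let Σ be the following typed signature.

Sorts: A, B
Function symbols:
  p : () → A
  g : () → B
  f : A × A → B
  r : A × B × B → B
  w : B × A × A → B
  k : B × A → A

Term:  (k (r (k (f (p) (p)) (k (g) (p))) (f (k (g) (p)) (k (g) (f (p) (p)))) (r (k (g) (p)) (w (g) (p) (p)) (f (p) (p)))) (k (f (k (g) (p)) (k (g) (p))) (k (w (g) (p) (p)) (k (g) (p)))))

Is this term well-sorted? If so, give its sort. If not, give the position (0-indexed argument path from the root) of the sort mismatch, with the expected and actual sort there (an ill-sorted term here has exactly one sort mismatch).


        (p) : A
        (p) : A
      (f (p) (p)) : B
        (g) : B
        (p) : A
      (k (g) (p)) : A
    (k (f (p) (p)) (k (g) (p))) : A
        (g) : B
        (p) : A
      (k (g) (p)) : A
        (g) : B
          (p) : A
          (p) : A
        (f (p) (p)) : B
      (k (g) (f (p) (p))) : ✗ arg 1 at [0, 1, 1, 1] has sort B, expected A
        (g) : B
        (p) : A
      (k (g) (p)) : A
        (g) : B
        (p) : A
        (p) : A
      (w (g) (p) (p)) : B
        (p) : A
        (p) : A
      (f (p) (p)) : B
    (r (k (g) (p)) (w (g) (p) (p)) (f (p) (p))) : B
        (g) : B
        (p) : A
      (k (g) (p)) : A
        (g) : B
        (p) : A
      (k (g) (p)) : A
    (f (k (g) (p)) (k (g) (p))) : B
        (g) : B
        (p) : A
        (p) : A
      (w (g) (p) (p)) : B
        (g) : B
        (p) : A
      (k (g) (p)) : A
    (k (w (g) (p) (p)) (k (g) (p))) : A
  (k (f (k (g) (p)) (k (g) (p))) (k (w (g) (p) (p)) (k (g) (p)))) : A

ill-sorted at position [0, 1, 1, 1]: expected A, got B


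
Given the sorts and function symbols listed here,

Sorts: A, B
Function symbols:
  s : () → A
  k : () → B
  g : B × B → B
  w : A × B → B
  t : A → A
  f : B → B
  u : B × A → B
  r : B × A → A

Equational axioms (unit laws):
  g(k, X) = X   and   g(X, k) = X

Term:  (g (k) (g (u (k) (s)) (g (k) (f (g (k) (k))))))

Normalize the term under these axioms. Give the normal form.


1. (g (k) (g (u (k) (s)) (g (k) (f (g (k) (k))))))  →  (g (u (k) (s)) (g (k) (f (g (k) (k)))))
2. (g (u (k) (s)) (g (k) (f (g (k) (k)))))  →  (g (u (k) (s)) (f (g (k) (k))))
3. (g (u (k) (s)) (f (g (k) (k))))  →  (g (u (k) (s)) (f (k)))

normal form = (g (u (k) (s)) (f (k)))


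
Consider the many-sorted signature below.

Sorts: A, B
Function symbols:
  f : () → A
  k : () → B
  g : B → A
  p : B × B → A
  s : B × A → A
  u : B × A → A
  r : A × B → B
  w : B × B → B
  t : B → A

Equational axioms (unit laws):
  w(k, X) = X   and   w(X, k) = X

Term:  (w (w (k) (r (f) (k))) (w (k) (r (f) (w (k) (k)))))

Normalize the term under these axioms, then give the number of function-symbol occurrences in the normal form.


1. (w (w (k) (r (f) (k))) (w (k) (r (f) (w (k) (k)))))  →  (w (r (f) (k)) (w (k) (r (f) (w (k) (k)))))
2. (w (r (f) (k)) (w (k) (r (f) (w (k) (k)))))  →  (w (r (f) (k)) (r (f) (w (k) (k))))
3. (w (r (f) (k)) (r (f) (w (k) (k))))  →  (w (r (f) (k)) (r (f) (k)))
normal form: (w (r (f) (k)) (r (f) (k)))

size = 7


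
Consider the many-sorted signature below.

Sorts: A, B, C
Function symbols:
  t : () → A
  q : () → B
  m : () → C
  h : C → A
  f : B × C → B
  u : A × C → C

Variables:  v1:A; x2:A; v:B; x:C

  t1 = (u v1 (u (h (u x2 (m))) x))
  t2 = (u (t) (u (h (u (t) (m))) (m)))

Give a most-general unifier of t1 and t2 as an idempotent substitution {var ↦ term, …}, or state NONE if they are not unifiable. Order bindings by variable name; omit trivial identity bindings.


{v1 ↦ (t), x ↦ (m), x2 ↦ (t)}


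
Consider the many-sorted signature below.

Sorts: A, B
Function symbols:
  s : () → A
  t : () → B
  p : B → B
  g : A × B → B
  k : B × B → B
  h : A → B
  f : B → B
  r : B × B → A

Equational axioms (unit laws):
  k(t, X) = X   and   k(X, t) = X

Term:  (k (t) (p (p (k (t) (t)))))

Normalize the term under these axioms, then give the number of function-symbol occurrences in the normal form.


size = 3

1. (k (t) (p (p (k (t) (t)))))  →  (p (p (k (t) (t))))
2. (p (p (k (t) (t))))  →  (p (p (t)))
normal form: (p (p (t)))


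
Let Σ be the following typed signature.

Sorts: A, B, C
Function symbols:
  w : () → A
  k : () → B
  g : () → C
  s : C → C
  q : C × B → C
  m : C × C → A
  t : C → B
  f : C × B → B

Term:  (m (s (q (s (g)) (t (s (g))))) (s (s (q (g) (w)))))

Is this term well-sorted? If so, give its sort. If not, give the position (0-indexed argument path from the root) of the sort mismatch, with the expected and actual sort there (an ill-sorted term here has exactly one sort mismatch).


ill-sorted at position [1, 0, 0, 1]: expected B, got A

        (g) : C
      (s (g)) : C
          (g) : C
        (s (g)) : C
      (t (s (g))) : B
    (q (s (g)) (t (s (g)))) : C
  (s (q (s (g)) (t (s (g))))) : C
        (g) : C
        (w) : A
      (q (g) (w)) : ✗ arg 1 at [1, 0, 0, 1] has sort A, expected B


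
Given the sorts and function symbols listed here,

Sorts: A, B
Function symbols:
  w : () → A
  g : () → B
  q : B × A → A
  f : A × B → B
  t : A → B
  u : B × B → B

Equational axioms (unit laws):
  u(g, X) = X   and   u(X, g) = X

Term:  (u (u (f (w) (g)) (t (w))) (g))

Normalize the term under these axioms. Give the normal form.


1. (u (u (f (w) (g)) (t (w))) (g))  →  (u (f (w) (g)) (t (w)))

normal form = (u (f (w) (g)) (t (w)))


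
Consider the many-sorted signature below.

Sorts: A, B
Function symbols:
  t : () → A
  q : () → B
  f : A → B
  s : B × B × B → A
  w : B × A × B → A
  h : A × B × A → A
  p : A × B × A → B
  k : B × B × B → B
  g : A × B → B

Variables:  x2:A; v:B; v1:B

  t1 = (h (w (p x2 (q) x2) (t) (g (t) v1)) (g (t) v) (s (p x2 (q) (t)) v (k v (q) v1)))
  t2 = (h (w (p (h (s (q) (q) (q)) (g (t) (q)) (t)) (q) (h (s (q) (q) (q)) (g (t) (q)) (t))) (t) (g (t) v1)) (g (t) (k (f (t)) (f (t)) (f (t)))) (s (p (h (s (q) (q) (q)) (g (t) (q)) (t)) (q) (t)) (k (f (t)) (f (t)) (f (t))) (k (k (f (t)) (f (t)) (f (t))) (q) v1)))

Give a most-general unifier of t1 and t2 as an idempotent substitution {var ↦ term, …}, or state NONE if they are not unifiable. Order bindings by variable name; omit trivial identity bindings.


{v ↦ (k (f (t)) (f (t)) (f (t))), x2 ↦ (h (s (q) (q) (q)) (g (t) (q)) (t))}


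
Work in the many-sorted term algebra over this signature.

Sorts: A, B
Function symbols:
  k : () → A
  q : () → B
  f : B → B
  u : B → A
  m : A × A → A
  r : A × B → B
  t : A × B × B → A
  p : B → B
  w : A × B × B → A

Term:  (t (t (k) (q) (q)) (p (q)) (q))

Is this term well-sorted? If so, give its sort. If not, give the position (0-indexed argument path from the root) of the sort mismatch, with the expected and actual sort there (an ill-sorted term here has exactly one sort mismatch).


well-sorted; sort = A

    (k) : A
    (q) : B
    (q) : B
  (t (k) (q) (q)) : A
    (q) : B
  (p (q)) : B
  (q) : B
(t (t (k) (q) (q)) (p (q)) (q)) : A


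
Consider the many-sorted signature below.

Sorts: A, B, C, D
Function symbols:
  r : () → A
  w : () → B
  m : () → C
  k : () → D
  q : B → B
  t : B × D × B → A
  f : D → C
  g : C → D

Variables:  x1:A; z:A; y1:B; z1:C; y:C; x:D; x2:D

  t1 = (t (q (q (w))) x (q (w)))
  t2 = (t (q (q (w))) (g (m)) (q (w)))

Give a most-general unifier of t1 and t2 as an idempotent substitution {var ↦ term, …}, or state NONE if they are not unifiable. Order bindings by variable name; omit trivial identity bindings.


{x ↦ (g (m))}


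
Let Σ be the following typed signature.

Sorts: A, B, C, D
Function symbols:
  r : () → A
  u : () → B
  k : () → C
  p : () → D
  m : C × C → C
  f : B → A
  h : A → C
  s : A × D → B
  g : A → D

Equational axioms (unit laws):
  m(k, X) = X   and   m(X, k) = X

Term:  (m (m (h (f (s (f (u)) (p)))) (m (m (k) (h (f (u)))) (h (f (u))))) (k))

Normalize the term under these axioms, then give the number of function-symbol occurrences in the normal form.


1. (m (m (h (f (s (f (u)) (p)))) (m (m (k) (h (f (u)))) (h (f (u))))) (k))  →  (m (h (f (s (f (u)) (p)))) (m (m (k) (h (f (u)))) (h (f (u)))))
2. (m (h (f (s (f (u)) (p)))) (m (m (k) (h (f (u)))) (h (f (u)))))  →  (m (h (f (s (f (u)) (p)))) (m (h (f (u))) (h (f (u)))))
normal form: (m (h (f (s (f (u)) (p)))) (m (h (f (u))) (h (f (u)))))

size = 14


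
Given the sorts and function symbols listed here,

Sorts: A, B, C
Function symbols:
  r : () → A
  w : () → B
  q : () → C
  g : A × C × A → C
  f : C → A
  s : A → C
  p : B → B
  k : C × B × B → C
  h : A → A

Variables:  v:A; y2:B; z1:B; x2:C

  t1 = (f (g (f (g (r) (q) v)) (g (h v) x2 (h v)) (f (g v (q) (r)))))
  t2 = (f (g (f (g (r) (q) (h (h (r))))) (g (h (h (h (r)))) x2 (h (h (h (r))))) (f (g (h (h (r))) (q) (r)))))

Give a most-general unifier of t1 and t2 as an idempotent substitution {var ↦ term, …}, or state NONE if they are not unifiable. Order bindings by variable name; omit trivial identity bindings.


{v ↦ (h (h (r)))}


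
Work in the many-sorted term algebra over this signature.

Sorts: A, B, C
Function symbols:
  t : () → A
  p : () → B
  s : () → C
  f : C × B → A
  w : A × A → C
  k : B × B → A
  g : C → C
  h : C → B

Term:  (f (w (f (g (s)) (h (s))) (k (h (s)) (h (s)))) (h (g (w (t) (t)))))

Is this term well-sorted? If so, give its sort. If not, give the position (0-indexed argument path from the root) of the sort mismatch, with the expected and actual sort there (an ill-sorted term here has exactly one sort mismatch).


well-sorted; sort = A

        (s) : C
      (g (s)) : C
        (s) : C
      (h (s)) : B
    (f (g (s)) (h (s))) : A
        (s) : C
      (h (s)) : B
        (s) : C
      (h (s)) : B
    (k (h (s)) (h (s))) : A
  (w (f (g (s)) (h (s))) (k (h (s)) (h (s)))) : C
        (t) : A
        (t) : A
      (w (t) (t)) : C
    (g (w (t) (t))) : C
  (h (g (w (t) (t)))) : B
(f (w (f (g (s)) (h (s))) (k (h (s)) (h (s)))) (h (g (w (t) (t))))) : A


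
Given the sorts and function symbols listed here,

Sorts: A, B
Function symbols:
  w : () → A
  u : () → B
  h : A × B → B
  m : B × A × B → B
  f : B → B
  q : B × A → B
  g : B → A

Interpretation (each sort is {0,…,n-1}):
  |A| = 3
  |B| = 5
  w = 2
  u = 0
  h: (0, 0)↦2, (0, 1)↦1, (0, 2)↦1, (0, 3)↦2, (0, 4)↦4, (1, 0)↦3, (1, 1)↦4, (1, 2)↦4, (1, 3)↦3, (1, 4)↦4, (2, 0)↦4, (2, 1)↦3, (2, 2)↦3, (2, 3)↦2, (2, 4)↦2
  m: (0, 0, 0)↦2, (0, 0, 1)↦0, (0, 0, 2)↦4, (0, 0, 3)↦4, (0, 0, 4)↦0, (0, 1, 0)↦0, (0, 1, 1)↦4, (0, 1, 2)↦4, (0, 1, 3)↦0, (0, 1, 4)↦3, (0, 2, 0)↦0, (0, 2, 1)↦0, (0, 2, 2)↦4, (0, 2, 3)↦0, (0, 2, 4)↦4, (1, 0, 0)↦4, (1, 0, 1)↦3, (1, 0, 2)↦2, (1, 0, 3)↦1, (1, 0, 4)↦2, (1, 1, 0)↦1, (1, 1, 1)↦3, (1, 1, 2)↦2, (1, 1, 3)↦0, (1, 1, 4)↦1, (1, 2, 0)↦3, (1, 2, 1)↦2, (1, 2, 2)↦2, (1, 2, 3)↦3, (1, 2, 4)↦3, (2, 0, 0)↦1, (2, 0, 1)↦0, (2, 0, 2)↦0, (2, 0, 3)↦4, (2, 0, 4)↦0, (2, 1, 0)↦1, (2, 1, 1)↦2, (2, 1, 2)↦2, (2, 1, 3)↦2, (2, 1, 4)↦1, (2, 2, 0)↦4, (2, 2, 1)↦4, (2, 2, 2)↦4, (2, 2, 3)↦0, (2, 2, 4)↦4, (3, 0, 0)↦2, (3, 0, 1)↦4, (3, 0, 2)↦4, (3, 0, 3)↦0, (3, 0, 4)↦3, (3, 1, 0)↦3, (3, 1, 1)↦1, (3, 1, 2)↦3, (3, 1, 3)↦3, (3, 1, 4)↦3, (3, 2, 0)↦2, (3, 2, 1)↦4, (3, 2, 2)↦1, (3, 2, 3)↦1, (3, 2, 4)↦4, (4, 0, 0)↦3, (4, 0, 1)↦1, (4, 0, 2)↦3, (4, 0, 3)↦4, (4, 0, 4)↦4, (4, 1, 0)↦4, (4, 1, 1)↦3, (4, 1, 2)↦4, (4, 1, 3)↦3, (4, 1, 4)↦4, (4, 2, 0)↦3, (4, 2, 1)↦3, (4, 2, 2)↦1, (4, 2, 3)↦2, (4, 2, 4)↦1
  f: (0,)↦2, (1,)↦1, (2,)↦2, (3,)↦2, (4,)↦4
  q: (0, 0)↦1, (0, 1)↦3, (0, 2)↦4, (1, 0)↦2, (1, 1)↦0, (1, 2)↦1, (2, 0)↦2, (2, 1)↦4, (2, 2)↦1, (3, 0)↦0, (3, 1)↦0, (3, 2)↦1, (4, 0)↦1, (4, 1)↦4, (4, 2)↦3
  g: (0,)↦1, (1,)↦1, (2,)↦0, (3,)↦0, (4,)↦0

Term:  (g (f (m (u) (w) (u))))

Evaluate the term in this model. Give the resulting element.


  u = 0
  w = 2
  u = 0
  (m (u) (w) (u)) = m(0, 2, 0) = 0
  (f (m (u) (w) (u))) = f(0,) = 2
  (g (f (m (u) (w) (u)))) = g(2,) = 0

value = 0


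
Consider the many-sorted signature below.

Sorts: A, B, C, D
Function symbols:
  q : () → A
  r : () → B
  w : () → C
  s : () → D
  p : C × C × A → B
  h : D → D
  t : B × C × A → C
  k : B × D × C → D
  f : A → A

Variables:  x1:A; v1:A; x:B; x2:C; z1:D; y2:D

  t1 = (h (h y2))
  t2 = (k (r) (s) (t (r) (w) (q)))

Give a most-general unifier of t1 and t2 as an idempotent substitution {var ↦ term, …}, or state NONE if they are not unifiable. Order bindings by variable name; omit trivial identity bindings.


NONE (not unifiable)

head clash or occurs-check failure — not unifiable


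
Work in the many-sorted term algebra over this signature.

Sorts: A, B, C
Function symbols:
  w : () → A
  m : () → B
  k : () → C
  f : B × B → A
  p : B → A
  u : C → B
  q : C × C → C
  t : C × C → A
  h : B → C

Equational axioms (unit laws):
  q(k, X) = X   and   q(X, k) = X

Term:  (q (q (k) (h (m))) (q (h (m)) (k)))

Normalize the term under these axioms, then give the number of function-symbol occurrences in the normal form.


size = 5

1. (q (q (k) (h (m))) (q (h (m)) (k)))  →  (q (h (m)) (q (h (m)) (k)))
2. (q (h (m)) (q (h (m)) (k)))  →  (q (h (m)) (h (m)))
normal form: (q (h (m)) (h (m)))


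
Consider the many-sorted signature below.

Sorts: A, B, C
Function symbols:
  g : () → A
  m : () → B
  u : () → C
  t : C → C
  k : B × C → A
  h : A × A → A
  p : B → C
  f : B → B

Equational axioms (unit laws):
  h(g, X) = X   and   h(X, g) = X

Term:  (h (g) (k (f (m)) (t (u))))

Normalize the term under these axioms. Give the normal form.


1. (h (g) (k (f (m)) (t (u))))  →  (k (f (m)) (t (u)))

normal form = (k (f (m)) (t (u)))


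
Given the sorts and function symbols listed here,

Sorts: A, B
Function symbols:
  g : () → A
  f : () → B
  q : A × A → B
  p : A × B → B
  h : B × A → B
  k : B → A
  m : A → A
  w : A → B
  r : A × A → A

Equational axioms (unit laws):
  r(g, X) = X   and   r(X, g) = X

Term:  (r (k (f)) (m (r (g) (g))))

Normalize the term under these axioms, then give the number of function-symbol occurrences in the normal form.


1. (r (k (f)) (m (r (g) (g))))  →  (r (k (f)) (m (g)))
normal form: (r (k (f)) (m (g)))

size = 5


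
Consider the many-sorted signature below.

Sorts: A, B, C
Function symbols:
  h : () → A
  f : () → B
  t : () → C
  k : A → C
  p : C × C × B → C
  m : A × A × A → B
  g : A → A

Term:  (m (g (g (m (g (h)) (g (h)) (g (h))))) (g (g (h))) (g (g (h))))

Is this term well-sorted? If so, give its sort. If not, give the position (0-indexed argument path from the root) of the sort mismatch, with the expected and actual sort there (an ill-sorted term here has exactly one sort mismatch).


          (h) : A
        (g (h)) : A
          (h) : A
        (g (h)) : A
          (h) : A
        (g (h)) : A
      (m (g (h)) (g (h)) (g (h))) : B
    (g (m (g (h)) (g (h)) (g (h)))) : ✗ arg 0 at [0, 0, 0] has sort B, expected A
      (h) : A
    (g (h)) : A
  (g (g (h))) : A
      (h) : A
    (g (h)) : A
  (g (g (h))) : A

ill-sorted at position [0, 0, 0]: expected A, got B


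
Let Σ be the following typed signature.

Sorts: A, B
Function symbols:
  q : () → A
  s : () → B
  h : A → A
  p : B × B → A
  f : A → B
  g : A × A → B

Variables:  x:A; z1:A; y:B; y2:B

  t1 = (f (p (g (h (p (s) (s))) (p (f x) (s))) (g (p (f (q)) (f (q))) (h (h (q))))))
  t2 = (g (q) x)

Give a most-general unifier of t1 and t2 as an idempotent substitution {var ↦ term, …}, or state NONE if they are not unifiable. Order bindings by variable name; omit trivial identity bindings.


NONE (not unifiable)

head clash or occurs-check failure — not unifiable


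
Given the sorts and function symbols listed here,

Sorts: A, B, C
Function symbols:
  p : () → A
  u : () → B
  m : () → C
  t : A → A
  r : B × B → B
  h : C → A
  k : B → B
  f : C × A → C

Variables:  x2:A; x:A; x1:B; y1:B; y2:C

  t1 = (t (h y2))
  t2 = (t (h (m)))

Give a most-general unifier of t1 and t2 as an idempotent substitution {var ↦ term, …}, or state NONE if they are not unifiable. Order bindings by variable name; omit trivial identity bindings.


{y2 ↦ (m)}


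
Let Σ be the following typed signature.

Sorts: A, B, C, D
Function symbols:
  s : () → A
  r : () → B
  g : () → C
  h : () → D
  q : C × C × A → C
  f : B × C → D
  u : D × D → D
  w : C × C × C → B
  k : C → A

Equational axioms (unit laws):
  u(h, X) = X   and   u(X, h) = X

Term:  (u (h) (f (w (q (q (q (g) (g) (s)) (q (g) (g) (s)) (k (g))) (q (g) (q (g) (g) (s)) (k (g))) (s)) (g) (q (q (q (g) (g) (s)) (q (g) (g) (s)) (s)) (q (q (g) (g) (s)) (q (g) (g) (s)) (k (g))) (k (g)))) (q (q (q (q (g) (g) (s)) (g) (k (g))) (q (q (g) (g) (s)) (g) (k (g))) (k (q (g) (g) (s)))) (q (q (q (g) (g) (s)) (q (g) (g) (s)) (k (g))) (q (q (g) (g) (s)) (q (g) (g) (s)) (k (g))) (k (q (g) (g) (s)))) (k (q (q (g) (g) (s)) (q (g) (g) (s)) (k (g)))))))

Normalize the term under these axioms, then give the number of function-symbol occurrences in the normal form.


1. (u (h) (f (w (q (q (q (g) (g) (s)) (q (g) (g) (s)) (k (g))) (q (g) (q (g) (g) (s)) (k (g))) (s)) (g) (q (q (q (g) (g) (s)) (q (g) (g) (s)) (s)) (q (q (g) (g) (s)) (q (g) (g) (s)) (k (g))) (k (g)))) (q (q (q (q (g) (g) (s)) (g) (k (g))) (q (q (g) (g) (s)) (g) (k (g))) (k (q (g) (g) (s)))) (q (q (q (g) (g) (s)) (q (g) (g) (s)) (k (g))) (q (q (g) (g) (s)) (q (g) (g) (s)) (k (g))) (k (q (g) (g) (s)))) (k (q (q (g) (g) (s)) (q (g) (g) (s)) (k (g)))))))  →  (f (w (q (q (q (g) (g) (s)) (q (g) (g) (s)) (k (g))) (q (g) (q (g) (g) (s)) (k (g))) (s)) (g) (q (q (q (g) (g) (s)) (q (g) (g) (s)) (s)) (q (q (g) (g) (s)) (q (g) (g) (s)) (k (g))) (k (g)))) (q (q (q (q (g) (g) (s)) (g) (k (g))) (q (q (g) (g) (s)) (g) (k (g))) (k (q (g) (g) (s)))) (q (q (q (g) (g) (s)) (q (g) (g) (s)) (k (g))) (q (q (g) (g) (s)) (q (g) (g) (s)) (k (g))) (k (q (g) (g) (s)))) (k (q (q (g) (g) (s)) (q (g) (g) (s)) (k (g))))))
normal form: (f (w (q (q (q (g) (g) (s)) (q (g) (g) (s)) (k (g))) (q (g) (q (g) (g) (s)) (k (g))) (s)) (g) (q (q (q (g) (g) (s)) (q (g) (g) (s)) (s)) (q (q (g) (g) (s)) (q (g) (g) (s)) (k (g))) (k (g)))) (q (q (q (q (g) (g) (s)) (g) (k (g))) (q (q (g) (g) (s)) (g) (k (g))) (k (q (g) (g) (s)))) (q (q (q (g) (g) (s)) (q (g) (g) (s)) (k (g))) (q (q (g) (g) (s)) (q (g) (g) (s)) (k (g))) (k (q (g) (g) (s)))) (k (q (q (g) (g) (s)) (q (g) (g) (s)) (k (g))))))

size = 111


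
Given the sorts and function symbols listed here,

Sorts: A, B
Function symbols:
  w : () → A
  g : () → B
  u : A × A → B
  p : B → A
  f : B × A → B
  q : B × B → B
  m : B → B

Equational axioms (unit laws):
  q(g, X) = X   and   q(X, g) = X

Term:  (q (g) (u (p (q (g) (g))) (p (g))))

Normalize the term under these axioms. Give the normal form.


normal form = (u (p (g)) (p (g)))

1. (q (g) (u (p (q (g) (g))) (p (g))))  →  (u (p (q (g) (g))) (p (g)))
2. (u (p (q (g) (g))) (p (g)))  →  (u (p (g)) (p (g)))


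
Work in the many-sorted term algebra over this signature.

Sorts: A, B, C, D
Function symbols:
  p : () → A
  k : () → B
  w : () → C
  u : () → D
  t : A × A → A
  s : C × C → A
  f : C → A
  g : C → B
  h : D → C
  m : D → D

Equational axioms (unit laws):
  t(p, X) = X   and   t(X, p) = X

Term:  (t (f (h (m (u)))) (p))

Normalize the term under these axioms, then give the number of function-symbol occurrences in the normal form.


1. (t (f (h (m (u)))) (p))  →  (f (h (m (u))))
normal form: (f (h (m (u))))

size = 4
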